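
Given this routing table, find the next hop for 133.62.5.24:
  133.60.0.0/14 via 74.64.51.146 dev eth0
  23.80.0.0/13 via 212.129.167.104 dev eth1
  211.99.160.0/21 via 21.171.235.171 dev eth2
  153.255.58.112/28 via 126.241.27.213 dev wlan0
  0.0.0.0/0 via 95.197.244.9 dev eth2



Longest prefix match for 133.62.5.24:
  /14 133.60.0.0: MATCH
  /13 23.80.0.0: no
  /21 211.99.160.0: no
  /28 153.255.58.112: no
  /0 0.0.0.0: MATCH
Selected: next-hop 74.64.51.146 via eth0 (matched /14)


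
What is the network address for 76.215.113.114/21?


IP:   01001100.11010111.01110001.01110010
Mask: 11111111.11111111.11111000.00000000
AND operation:
Net:  01001100.11010111.01110000.00000000
Network: 76.215.112.0/21


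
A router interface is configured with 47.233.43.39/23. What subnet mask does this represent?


/23 means 23 network bits, 9 host bits
Binary: 11111111111111111111111000000000
Mask: 255.255.254.0


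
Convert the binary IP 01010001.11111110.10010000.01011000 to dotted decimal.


01010001 = 81
11111110 = 254
10010000 = 144
01011000 = 88
IP: 81.254.144.88


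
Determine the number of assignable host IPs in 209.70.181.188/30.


Host bits = 32 - 30 = 2
Total addresses = 2^2 = 4
Usable = total - 2 (network and broadcast)
Usable hosts: 2


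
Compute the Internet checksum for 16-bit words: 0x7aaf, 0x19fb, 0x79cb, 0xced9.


Sum all words (with carry folding):
+ 0x7aaf = 0x7aaf
+ 0x19fb = 0x94aa
+ 0x79cb = 0x0e76
+ 0xced9 = 0xdd4f
One's complement: ~0xdd4f
Checksum = 0x22b0


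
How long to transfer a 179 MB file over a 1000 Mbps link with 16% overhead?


Effective throughput = 1000 * (1 - 16/100) = 840 Mbps
File size in Mb = 179 * 8 = 1432 Mb
Time = 1432 / 840
Time = 1.7048 seconds


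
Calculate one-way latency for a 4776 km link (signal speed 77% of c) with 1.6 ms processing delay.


Speed = 0.77 * 3e5 km/s = 231000 km/s
Propagation delay = 4776 / 231000 = 0.0207 s = 20.6753 ms
Processing delay = 1.6 ms
Total one-way latency = 22.2753 ms


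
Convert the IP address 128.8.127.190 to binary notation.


128 = 10000000
8 = 00001000
127 = 01111111
190 = 10111110
Binary: 10000000.00001000.01111111.10111110


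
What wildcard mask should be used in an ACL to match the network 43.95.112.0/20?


Subnet mask: 255.255.240.0
Wildcard = 255.255.255.255 - subnet mask
255 - 255 = 0
255 - 255 = 0
255 - 240 = 15
255 - 0 = 255
Wildcard: 0.0.15.255


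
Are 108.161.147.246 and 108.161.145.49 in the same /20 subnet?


Mask: 255.255.240.0
108.161.147.246 AND mask = 108.161.144.0
108.161.145.49 AND mask = 108.161.144.0
Yes, same subnet (108.161.144.0)


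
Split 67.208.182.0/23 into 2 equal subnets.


New prefix = 23 + 1 = 24
Each subnet has 256 addresses
  67.208.182.0/24
  67.208.183.0/24
Subnets: 67.208.182.0/24, 67.208.183.0/24


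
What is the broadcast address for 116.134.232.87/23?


Network: 116.134.232.0/23
Host bits = 9
Set all host bits to 1:
Broadcast: 116.134.233.255


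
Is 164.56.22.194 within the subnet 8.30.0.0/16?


Subnet network: 8.30.0.0
Test IP AND mask: 164.56.0.0
No, 164.56.22.194 is not in 8.30.0.0/16


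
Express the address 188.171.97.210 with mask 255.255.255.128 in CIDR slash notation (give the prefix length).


Binary: 11111111.11111111.11111111.10000000
Count leading 1s
Prefix: /25


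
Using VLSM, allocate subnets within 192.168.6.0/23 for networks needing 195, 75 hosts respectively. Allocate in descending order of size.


195 hosts -> /24 (254 usable): 192.168.6.0/24
75 hosts -> /25 (126 usable): 192.168.7.0/25
Allocation: 192.168.6.0/24 (195 hosts, 254 usable); 192.168.7.0/25 (75 hosts, 126 usable)


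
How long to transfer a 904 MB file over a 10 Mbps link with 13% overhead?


Effective throughput = 10 * (1 - 13/100) = 8.7 Mbps
File size in Mb = 904 * 8 = 7232 Mb
Time = 7232 / 8.7
Time = 831.2644 seconds


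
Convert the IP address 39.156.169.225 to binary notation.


39 = 00100111
156 = 10011100
169 = 10101001
225 = 11100001
Binary: 00100111.10011100.10101001.11100001


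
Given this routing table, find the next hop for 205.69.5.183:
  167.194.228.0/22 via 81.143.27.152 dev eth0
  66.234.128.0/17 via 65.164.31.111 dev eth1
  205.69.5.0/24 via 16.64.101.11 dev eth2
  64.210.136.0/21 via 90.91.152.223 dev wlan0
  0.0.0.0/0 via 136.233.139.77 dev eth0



Longest prefix match for 205.69.5.183:
  /22 167.194.228.0: no
  /17 66.234.128.0: no
  /24 205.69.5.0: MATCH
  /21 64.210.136.0: no
  /0 0.0.0.0: MATCH
Selected: next-hop 16.64.101.11 via eth2 (matched /24)


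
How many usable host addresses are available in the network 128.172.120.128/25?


Host bits = 32 - 25 = 7
Total addresses = 2^7 = 128
Usable = total - 2 (network and broadcast)
Usable hosts: 126


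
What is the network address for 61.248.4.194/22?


IP:   00111101.11111000.00000100.11000010
Mask: 11111111.11111111.11111100.00000000
AND operation:
Net:  00111101.11111000.00000100.00000000
Network: 61.248.4.0/22


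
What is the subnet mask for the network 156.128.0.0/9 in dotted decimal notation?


/9 means 9 network bits, 23 host bits
Binary: 11111111100000000000000000000000
Mask: 255.128.0.0


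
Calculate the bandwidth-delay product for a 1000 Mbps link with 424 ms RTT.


BDP = bandwidth * RTT
= 1000 Mbps * 424 ms
= 1000 * 1e6 * 424 / 1000 bits
= 424000000 bits
= 53000000 bytes
= 51757.8125 KB
BDP = 424000000 bits (53000000 bytes)


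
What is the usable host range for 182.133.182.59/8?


Network: 182.0.0.0
Broadcast: 182.255.255.255
First usable = network + 1
Last usable = broadcast - 1
Range: 182.0.0.1 to 182.255.255.254


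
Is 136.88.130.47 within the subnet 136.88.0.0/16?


Subnet network: 136.88.0.0
Test IP AND mask: 136.88.0.0
Yes, 136.88.130.47 is in 136.88.0.0/16


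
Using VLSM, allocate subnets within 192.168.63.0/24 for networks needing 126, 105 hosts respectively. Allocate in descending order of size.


126 hosts -> /25 (126 usable): 192.168.63.0/25
105 hosts -> /25 (126 usable): 192.168.63.128/25
Allocation: 192.168.63.0/25 (126 hosts, 126 usable); 192.168.63.128/25 (105 hosts, 126 usable)


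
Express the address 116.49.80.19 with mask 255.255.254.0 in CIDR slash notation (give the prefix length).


Binary: 11111111.11111111.11111110.00000000
Count leading 1s
Prefix: /23


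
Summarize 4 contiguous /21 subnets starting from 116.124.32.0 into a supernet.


Original prefix: /21
Number of subnets: 4 = 2^2
New prefix = 21 - 2 = 19
Supernet: 116.124.32.0/19


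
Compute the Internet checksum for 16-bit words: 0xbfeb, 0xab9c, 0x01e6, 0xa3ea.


Sum all words (with carry folding):
+ 0xbfeb = 0xbfeb
+ 0xab9c = 0x6b88
+ 0x01e6 = 0x6d6e
+ 0xa3ea = 0x1159
One's complement: ~0x1159
Checksum = 0xeea6


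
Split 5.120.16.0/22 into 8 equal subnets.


New prefix = 22 + 3 = 25
Each subnet has 128 addresses
  5.120.16.0/25
  5.120.16.128/25
  5.120.17.0/25
  5.120.17.128/25
  5.120.18.0/25
  5.120.18.128/25
  5.120.19.0/25
  5.120.19.128/25
Subnets: 5.120.16.0/25, 5.120.16.128/25, 5.120.17.0/25, 5.120.17.128/25, 5.120.18.0/25, 5.120.18.128/25, 5.120.19.0/25, 5.120.19.128/25


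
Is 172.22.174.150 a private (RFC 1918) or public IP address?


RFC 1918 private ranges:
  10.0.0.0/8 (10.0.0.0 - 10.255.255.255)
  172.16.0.0/12 (172.16.0.0 - 172.31.255.255)
  192.168.0.0/16 (192.168.0.0 - 192.168.255.255)
Private (in 172.16.0.0/12)


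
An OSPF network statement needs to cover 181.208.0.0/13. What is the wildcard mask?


Subnet mask: 255.248.0.0
Wildcard = 255.255.255.255 - subnet mask
255 - 255 = 0
255 - 248 = 7
255 - 0 = 255
255 - 0 = 255
Wildcard: 0.7.255.255


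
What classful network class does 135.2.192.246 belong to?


First octet: 135
Binary: 10000111
10xxxxxx -> Class B (128-191)
Class B, default mask 255.255.0.0 (/16)


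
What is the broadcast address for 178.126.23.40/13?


Network: 178.120.0.0/13
Host bits = 19
Set all host bits to 1:
Broadcast: 178.127.255.255


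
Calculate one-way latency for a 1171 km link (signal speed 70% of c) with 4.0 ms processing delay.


Speed = 0.7 * 3e5 km/s = 210000 km/s
Propagation delay = 1171 / 210000 = 0.0056 s = 5.5762 ms
Processing delay = 4.0 ms
Total one-way latency = 9.5762 ms


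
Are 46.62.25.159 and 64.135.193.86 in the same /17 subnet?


Mask: 255.255.128.0
46.62.25.159 AND mask = 46.62.0.0
64.135.193.86 AND mask = 64.135.128.0
No, different subnets (46.62.0.0 vs 64.135.128.0)


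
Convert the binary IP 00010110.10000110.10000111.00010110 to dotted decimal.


00010110 = 22
10000110 = 134
10000111 = 135
00010110 = 22
IP: 22.134.135.22


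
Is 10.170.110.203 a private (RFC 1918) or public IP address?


RFC 1918 private ranges:
  10.0.0.0/8 (10.0.0.0 - 10.255.255.255)
  172.16.0.0/12 (172.16.0.0 - 172.31.255.255)
  192.168.0.0/16 (192.168.0.0 - 192.168.255.255)
Private (in 10.0.0.0/8)


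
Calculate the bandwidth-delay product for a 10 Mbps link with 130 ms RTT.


BDP = bandwidth * RTT
= 10 Mbps * 130 ms
= 10 * 1e6 * 130 / 1000 bits
= 1300000 bits
= 162500 bytes
= 158.6914 KB
BDP = 1300000 bits (162500 bytes)


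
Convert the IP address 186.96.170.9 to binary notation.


186 = 10111010
96 = 01100000
170 = 10101010
9 = 00001001
Binary: 10111010.01100000.10101010.00001001


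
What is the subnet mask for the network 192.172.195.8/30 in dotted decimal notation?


/30 means 30 network bits, 2 host bits
Binary: 11111111111111111111111111111100
Mask: 255.255.255.252


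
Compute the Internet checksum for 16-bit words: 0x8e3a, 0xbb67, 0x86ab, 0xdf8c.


Sum all words (with carry folding):
+ 0x8e3a = 0x8e3a
+ 0xbb67 = 0x49a2
+ 0x86ab = 0xd04d
+ 0xdf8c = 0xafda
One's complement: ~0xafda
Checksum = 0x5025


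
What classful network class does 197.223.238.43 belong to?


First octet: 197
Binary: 11000101
110xxxxx -> Class C (192-223)
Class C, default mask 255.255.255.0 (/24)


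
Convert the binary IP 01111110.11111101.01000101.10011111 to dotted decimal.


01111110 = 126
11111101 = 253
01000101 = 69
10011111 = 159
IP: 126.253.69.159


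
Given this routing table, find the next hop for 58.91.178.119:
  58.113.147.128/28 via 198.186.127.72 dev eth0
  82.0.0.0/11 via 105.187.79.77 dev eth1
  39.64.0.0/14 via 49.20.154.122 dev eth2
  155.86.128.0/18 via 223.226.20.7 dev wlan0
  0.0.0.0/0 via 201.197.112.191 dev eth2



Longest prefix match for 58.91.178.119:
  /28 58.113.147.128: no
  /11 82.0.0.0: no
  /14 39.64.0.0: no
  /18 155.86.128.0: no
  /0 0.0.0.0: MATCH
Selected: next-hop 201.197.112.191 via eth2 (matched /0)


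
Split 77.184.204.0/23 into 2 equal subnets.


New prefix = 23 + 1 = 24
Each subnet has 256 addresses
  77.184.204.0/24
  77.184.205.0/24
Subnets: 77.184.204.0/24, 77.184.205.0/24


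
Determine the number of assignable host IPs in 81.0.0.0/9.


Host bits = 32 - 9 = 23
Total addresses = 2^23 = 8388608
Usable = total - 2 (network and broadcast)
Usable hosts: 8388606


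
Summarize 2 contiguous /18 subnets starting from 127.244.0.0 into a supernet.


Original prefix: /18
Number of subnets: 2 = 2^1
New prefix = 18 - 1 = 17
Supernet: 127.244.0.0/17


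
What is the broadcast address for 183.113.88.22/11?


Network: 183.96.0.0/11
Host bits = 21
Set all host bits to 1:
Broadcast: 183.127.255.255


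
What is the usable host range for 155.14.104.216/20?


Network: 155.14.96.0
Broadcast: 155.14.111.255
First usable = network + 1
Last usable = broadcast - 1
Range: 155.14.96.1 to 155.14.111.254


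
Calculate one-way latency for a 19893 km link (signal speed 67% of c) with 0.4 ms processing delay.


Speed = 0.67 * 3e5 km/s = 201000 km/s
Propagation delay = 19893 / 201000 = 0.099 s = 98.9701 ms
Processing delay = 0.4 ms
Total one-way latency = 99.3701 ms


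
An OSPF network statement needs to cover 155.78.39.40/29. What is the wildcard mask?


Subnet mask: 255.255.255.248
Wildcard = 255.255.255.255 - subnet mask
255 - 255 = 0
255 - 255 = 0
255 - 255 = 0
255 - 248 = 7
Wildcard: 0.0.0.7


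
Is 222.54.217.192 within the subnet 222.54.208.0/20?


Subnet network: 222.54.208.0
Test IP AND mask: 222.54.208.0
Yes, 222.54.217.192 is in 222.54.208.0/20


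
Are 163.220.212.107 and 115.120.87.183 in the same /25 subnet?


Mask: 255.255.255.128
163.220.212.107 AND mask = 163.220.212.0
115.120.87.183 AND mask = 115.120.87.128
No, different subnets (163.220.212.0 vs 115.120.87.128)


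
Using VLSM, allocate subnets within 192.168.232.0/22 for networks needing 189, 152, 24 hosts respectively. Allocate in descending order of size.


189 hosts -> /24 (254 usable): 192.168.232.0/24
152 hosts -> /24 (254 usable): 192.168.233.0/24
24 hosts -> /27 (30 usable): 192.168.234.0/27
Allocation: 192.168.232.0/24 (189 hosts, 254 usable); 192.168.233.0/24 (152 hosts, 254 usable); 192.168.234.0/27 (24 hosts, 30 usable)


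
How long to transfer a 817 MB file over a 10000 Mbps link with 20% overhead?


Effective throughput = 10000 * (1 - 20/100) = 8000 Mbps
File size in Mb = 817 * 8 = 6536 Mb
Time = 6536 / 8000
Time = 0.817 seconds


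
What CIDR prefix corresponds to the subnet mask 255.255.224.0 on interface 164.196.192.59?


Binary: 11111111.11111111.11100000.00000000
Count leading 1s
Prefix: /19


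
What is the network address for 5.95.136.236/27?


IP:   00000101.01011111.10001000.11101100
Mask: 11111111.11111111.11111111.11100000
AND operation:
Net:  00000101.01011111.10001000.11100000
Network: 5.95.136.224/27


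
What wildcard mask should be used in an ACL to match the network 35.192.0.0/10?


Subnet mask: 255.192.0.0
Wildcard = 255.255.255.255 - subnet mask
255 - 255 = 0
255 - 192 = 63
255 - 0 = 255
255 - 0 = 255
Wildcard: 0.63.255.255


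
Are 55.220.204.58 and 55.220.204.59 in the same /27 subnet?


Mask: 255.255.255.224
55.220.204.58 AND mask = 55.220.204.32
55.220.204.59 AND mask = 55.220.204.32
Yes, same subnet (55.220.204.32)


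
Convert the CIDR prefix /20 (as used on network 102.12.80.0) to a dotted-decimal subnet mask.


/20 means 20 network bits, 12 host bits
Binary: 11111111111111111111000000000000
Mask: 255.255.240.0


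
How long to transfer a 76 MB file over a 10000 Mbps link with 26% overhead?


Effective throughput = 10000 * (1 - 26/100) = 7400 Mbps
File size in Mb = 76 * 8 = 608 Mb
Time = 608 / 7400
Time = 0.0822 seconds


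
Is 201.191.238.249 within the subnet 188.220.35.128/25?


Subnet network: 188.220.35.128
Test IP AND mask: 201.191.238.128
No, 201.191.238.249 is not in 188.220.35.128/25


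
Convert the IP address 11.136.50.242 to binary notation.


11 = 00001011
136 = 10001000
50 = 00110010
242 = 11110010
Binary: 00001011.10001000.00110010.11110010


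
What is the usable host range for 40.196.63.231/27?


Network: 40.196.63.224
Broadcast: 40.196.63.255
First usable = network + 1
Last usable = broadcast - 1
Range: 40.196.63.225 to 40.196.63.254


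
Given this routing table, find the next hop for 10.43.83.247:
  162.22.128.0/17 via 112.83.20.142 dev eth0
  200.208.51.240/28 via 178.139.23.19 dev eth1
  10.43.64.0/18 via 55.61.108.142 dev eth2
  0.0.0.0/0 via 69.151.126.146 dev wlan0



Longest prefix match for 10.43.83.247:
  /17 162.22.128.0: no
  /28 200.208.51.240: no
  /18 10.43.64.0: MATCH
  /0 0.0.0.0: MATCH
Selected: next-hop 55.61.108.142 via eth2 (matched /18)


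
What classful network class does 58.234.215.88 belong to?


First octet: 58
Binary: 00111010
0xxxxxxx -> Class A (1-126)
Class A, default mask 255.0.0.0 (/8)


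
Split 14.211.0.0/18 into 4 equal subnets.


New prefix = 18 + 2 = 20
Each subnet has 4096 addresses
  14.211.0.0/20
  14.211.16.0/20
  14.211.32.0/20
  14.211.48.0/20
Subnets: 14.211.0.0/20, 14.211.16.0/20, 14.211.32.0/20, 14.211.48.0/20


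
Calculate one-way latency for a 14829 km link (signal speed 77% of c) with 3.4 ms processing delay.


Speed = 0.77 * 3e5 km/s = 231000 km/s
Propagation delay = 14829 / 231000 = 0.0642 s = 64.1948 ms
Processing delay = 3.4 ms
Total one-way latency = 67.5948 ms


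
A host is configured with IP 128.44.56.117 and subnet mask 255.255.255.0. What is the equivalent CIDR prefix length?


Binary: 11111111.11111111.11111111.00000000
Count leading 1s
Prefix: /24


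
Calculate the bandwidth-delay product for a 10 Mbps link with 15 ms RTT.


BDP = bandwidth * RTT
= 10 Mbps * 15 ms
= 10 * 1e6 * 15 / 1000 bits
= 150000 bits
= 18750 bytes
= 18.3105 KB
BDP = 150000 bits (18750 bytes)


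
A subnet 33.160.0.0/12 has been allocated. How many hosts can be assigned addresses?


Host bits = 32 - 12 = 20
Total addresses = 2^20 = 1048576
Usable = total - 2 (network and broadcast)
Usable hosts: 1048574


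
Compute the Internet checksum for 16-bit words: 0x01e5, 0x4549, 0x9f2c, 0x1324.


Sum all words (with carry folding):
+ 0x01e5 = 0x01e5
+ 0x4549 = 0x472e
+ 0x9f2c = 0xe65a
+ 0x1324 = 0xf97e
One's complement: ~0xf97e
Checksum = 0x0681


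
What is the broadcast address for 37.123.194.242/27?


Network: 37.123.194.224/27
Host bits = 5
Set all host bits to 1:
Broadcast: 37.123.194.255


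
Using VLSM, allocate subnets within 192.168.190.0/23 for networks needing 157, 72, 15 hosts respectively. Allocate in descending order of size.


157 hosts -> /24 (254 usable): 192.168.190.0/24
72 hosts -> /25 (126 usable): 192.168.191.0/25
15 hosts -> /27 (30 usable): 192.168.191.128/27
Allocation: 192.168.190.0/24 (157 hosts, 254 usable); 192.168.191.0/25 (72 hosts, 126 usable); 192.168.191.128/27 (15 hosts, 30 usable)


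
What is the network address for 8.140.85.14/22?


IP:   00001000.10001100.01010101.00001110
Mask: 11111111.11111111.11111100.00000000
AND operation:
Net:  00001000.10001100.01010100.00000000
Network: 8.140.84.0/22


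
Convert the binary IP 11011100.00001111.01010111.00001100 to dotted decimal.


11011100 = 220
00001111 = 15
01010111 = 87
00001100 = 12
IP: 220.15.87.12


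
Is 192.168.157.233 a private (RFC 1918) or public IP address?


RFC 1918 private ranges:
  10.0.0.0/8 (10.0.0.0 - 10.255.255.255)
  172.16.0.0/12 (172.16.0.0 - 172.31.255.255)
  192.168.0.0/16 (192.168.0.0 - 192.168.255.255)
Private (in 192.168.0.0/16)


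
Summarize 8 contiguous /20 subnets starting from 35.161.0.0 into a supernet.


Original prefix: /20
Number of subnets: 8 = 2^3
New prefix = 20 - 3 = 17
Supernet: 35.161.0.0/17


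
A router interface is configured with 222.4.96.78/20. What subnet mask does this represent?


/20 means 20 network bits, 12 host bits
Binary: 11111111111111111111000000000000
Mask: 255.255.240.0


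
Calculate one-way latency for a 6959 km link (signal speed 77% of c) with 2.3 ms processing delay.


Speed = 0.77 * 3e5 km/s = 231000 km/s
Propagation delay = 6959 / 231000 = 0.0301 s = 30.1255 ms
Processing delay = 2.3 ms
Total one-way latency = 32.4255 ms


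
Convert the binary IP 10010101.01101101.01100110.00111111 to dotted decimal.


10010101 = 149
01101101 = 109
01100110 = 102
00111111 = 63
IP: 149.109.102.63


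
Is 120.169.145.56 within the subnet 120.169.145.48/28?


Subnet network: 120.169.145.48
Test IP AND mask: 120.169.145.48
Yes, 120.169.145.56 is in 120.169.145.48/28


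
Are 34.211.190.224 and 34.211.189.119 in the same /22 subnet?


Mask: 255.255.252.0
34.211.190.224 AND mask = 34.211.188.0
34.211.189.119 AND mask = 34.211.188.0
Yes, same subnet (34.211.188.0)


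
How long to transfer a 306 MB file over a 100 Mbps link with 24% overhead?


Effective throughput = 100 * (1 - 24/100) = 76 Mbps
File size in Mb = 306 * 8 = 2448 Mb
Time = 2448 / 76
Time = 32.2105 seconds


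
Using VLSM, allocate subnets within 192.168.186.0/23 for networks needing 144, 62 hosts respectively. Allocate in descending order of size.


144 hosts -> /24 (254 usable): 192.168.186.0/24
62 hosts -> /26 (62 usable): 192.168.187.0/26
Allocation: 192.168.186.0/24 (144 hosts, 254 usable); 192.168.187.0/26 (62 hosts, 62 usable)


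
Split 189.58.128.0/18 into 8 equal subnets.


New prefix = 18 + 3 = 21
Each subnet has 2048 addresses
  189.58.128.0/21
  189.58.136.0/21
  189.58.144.0/21
  189.58.152.0/21
  189.58.160.0/21
  189.58.168.0/21
  189.58.176.0/21
  189.58.184.0/21
Subnets: 189.58.128.0/21, 189.58.136.0/21, 189.58.144.0/21, 189.58.152.0/21, 189.58.160.0/21, 189.58.168.0/21, 189.58.176.0/21, 189.58.184.0/21


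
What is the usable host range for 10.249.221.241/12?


Network: 10.240.0.0
Broadcast: 10.255.255.255
First usable = network + 1
Last usable = broadcast - 1
Range: 10.240.0.1 to 10.255.255.254


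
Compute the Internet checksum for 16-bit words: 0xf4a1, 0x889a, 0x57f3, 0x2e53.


Sum all words (with carry folding):
+ 0xf4a1 = 0xf4a1
+ 0x889a = 0x7d3c
+ 0x57f3 = 0xd52f
+ 0x2e53 = 0x0383
One's complement: ~0x0383
Checksum = 0xfc7c


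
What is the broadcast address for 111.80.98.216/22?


Network: 111.80.96.0/22
Host bits = 10
Set all host bits to 1:
Broadcast: 111.80.99.255


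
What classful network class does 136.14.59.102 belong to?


First octet: 136
Binary: 10001000
10xxxxxx -> Class B (128-191)
Class B, default mask 255.255.0.0 (/16)


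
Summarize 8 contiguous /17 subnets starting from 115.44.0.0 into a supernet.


Original prefix: /17
Number of subnets: 8 = 2^3
New prefix = 17 - 3 = 14
Supernet: 115.44.0.0/14


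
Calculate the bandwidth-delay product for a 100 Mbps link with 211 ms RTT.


BDP = bandwidth * RTT
= 100 Mbps * 211 ms
= 100 * 1e6 * 211 / 1000 bits
= 21100000 bits
= 2637500 bytes
= 2575.6836 KB
BDP = 21100000 bits (2637500 bytes)


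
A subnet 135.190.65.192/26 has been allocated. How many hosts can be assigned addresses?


Host bits = 32 - 26 = 6
Total addresses = 2^6 = 64
Usable = total - 2 (network and broadcast)
Usable hosts: 62


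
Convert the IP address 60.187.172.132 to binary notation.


60 = 00111100
187 = 10111011
172 = 10101100
132 = 10000100
Binary: 00111100.10111011.10101100.10000100


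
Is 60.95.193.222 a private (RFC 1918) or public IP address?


RFC 1918 private ranges:
  10.0.0.0/8 (10.0.0.0 - 10.255.255.255)
  172.16.0.0/12 (172.16.0.0 - 172.31.255.255)
  192.168.0.0/16 (192.168.0.0 - 192.168.255.255)
Public (not in any RFC 1918 range)


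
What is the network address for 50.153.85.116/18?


IP:   00110010.10011001.01010101.01110100
Mask: 11111111.11111111.11000000.00000000
AND operation:
Net:  00110010.10011001.01000000.00000000
Network: 50.153.64.0/18


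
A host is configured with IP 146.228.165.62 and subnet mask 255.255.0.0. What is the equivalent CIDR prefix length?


Binary: 11111111.11111111.00000000.00000000
Count leading 1s
Prefix: /16


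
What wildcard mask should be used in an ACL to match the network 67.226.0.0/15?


Subnet mask: 255.254.0.0
Wildcard = 255.255.255.255 - subnet mask
255 - 255 = 0
255 - 254 = 1
255 - 0 = 255
255 - 0 = 255
Wildcard: 0.1.255.255


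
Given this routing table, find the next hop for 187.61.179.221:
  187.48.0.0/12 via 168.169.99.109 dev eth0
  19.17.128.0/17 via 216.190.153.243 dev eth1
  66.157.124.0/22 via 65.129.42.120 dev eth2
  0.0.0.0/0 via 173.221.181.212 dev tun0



Longest prefix match for 187.61.179.221:
  /12 187.48.0.0: MATCH
  /17 19.17.128.0: no
  /22 66.157.124.0: no
  /0 0.0.0.0: MATCH
Selected: next-hop 168.169.99.109 via eth0 (matched /12)


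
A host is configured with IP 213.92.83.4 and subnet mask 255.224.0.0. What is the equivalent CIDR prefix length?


Binary: 11111111.11100000.00000000.00000000
Count leading 1s
Prefix: /11


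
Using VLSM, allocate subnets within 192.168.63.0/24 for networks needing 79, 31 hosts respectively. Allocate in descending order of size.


79 hosts -> /25 (126 usable): 192.168.63.0/25
31 hosts -> /26 (62 usable): 192.168.63.128/26
Allocation: 192.168.63.0/25 (79 hosts, 126 usable); 192.168.63.128/26 (31 hosts, 62 usable)


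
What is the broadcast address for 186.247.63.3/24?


Network: 186.247.63.0/24
Host bits = 8
Set all host bits to 1:
Broadcast: 186.247.63.255


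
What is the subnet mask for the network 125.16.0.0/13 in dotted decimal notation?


/13 means 13 network bits, 19 host bits
Binary: 11111111111110000000000000000000
Mask: 255.248.0.0


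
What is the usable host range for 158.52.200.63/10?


Network: 158.0.0.0
Broadcast: 158.63.255.255
First usable = network + 1
Last usable = broadcast - 1
Range: 158.0.0.1 to 158.63.255.254


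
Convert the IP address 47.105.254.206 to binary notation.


47 = 00101111
105 = 01101001
254 = 11111110
206 = 11001110
Binary: 00101111.01101001.11111110.11001110


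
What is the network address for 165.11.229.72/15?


IP:   10100101.00001011.11100101.01001000
Mask: 11111111.11111110.00000000.00000000
AND operation:
Net:  10100101.00001010.00000000.00000000
Network: 165.10.0.0/15


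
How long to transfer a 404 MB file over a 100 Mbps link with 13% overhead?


Effective throughput = 100 * (1 - 13/100) = 87 Mbps
File size in Mb = 404 * 8 = 3232 Mb
Time = 3232 / 87
Time = 37.1494 seconds


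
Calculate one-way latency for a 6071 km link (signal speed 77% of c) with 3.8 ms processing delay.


Speed = 0.77 * 3e5 km/s = 231000 km/s
Propagation delay = 6071 / 231000 = 0.0263 s = 26.2814 ms
Processing delay = 3.8 ms
Total one-way latency = 30.0814 ms


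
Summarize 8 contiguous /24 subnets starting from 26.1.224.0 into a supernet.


Original prefix: /24
Number of subnets: 8 = 2^3
New prefix = 24 - 3 = 21
Supernet: 26.1.224.0/21


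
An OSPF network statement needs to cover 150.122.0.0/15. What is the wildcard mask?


Subnet mask: 255.254.0.0
Wildcard = 255.255.255.255 - subnet mask
255 - 255 = 0
255 - 254 = 1
255 - 0 = 255
255 - 0 = 255
Wildcard: 0.1.255.255


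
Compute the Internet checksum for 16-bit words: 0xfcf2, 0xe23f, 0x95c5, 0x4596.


Sum all words (with carry folding):
+ 0xfcf2 = 0xfcf2
+ 0xe23f = 0xdf32
+ 0x95c5 = 0x74f8
+ 0x4596 = 0xba8e
One's complement: ~0xba8e
Checksum = 0x4571


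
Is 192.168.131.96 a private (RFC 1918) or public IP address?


RFC 1918 private ranges:
  10.0.0.0/8 (10.0.0.0 - 10.255.255.255)
  172.16.0.0/12 (172.16.0.0 - 172.31.255.255)
  192.168.0.0/16 (192.168.0.0 - 192.168.255.255)
Private (in 192.168.0.0/16)


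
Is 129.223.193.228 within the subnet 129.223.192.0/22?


Subnet network: 129.223.192.0
Test IP AND mask: 129.223.192.0
Yes, 129.223.193.228 is in 129.223.192.0/22


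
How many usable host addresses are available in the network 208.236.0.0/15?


Host bits = 32 - 15 = 17
Total addresses = 2^17 = 131072
Usable = total - 2 (network and broadcast)
Usable hosts: 131070


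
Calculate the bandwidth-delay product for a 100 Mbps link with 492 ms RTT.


BDP = bandwidth * RTT
= 100 Mbps * 492 ms
= 100 * 1e6 * 492 / 1000 bits
= 49200000 bits
= 6150000 bytes
= 6005.8594 KB
BDP = 49200000 bits (6150000 bytes)


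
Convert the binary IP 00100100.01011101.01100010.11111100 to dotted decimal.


00100100 = 36
01011101 = 93
01100010 = 98
11111100 = 252
IP: 36.93.98.252


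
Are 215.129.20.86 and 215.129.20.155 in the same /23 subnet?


Mask: 255.255.254.0
215.129.20.86 AND mask = 215.129.20.0
215.129.20.155 AND mask = 215.129.20.0
Yes, same subnet (215.129.20.0)


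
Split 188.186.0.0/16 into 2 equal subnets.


New prefix = 16 + 1 = 17
Each subnet has 32768 addresses
  188.186.0.0/17
  188.186.128.0/17
Subnets: 188.186.0.0/17, 188.186.128.0/17


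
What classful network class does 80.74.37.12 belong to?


First octet: 80
Binary: 01010000
0xxxxxxx -> Class A (1-126)
Class A, default mask 255.0.0.0 (/8)


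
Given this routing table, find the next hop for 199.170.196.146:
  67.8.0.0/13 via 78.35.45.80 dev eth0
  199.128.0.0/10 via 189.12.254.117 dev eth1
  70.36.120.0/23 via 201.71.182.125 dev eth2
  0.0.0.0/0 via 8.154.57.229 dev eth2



Longest prefix match for 199.170.196.146:
  /13 67.8.0.0: no
  /10 199.128.0.0: MATCH
  /23 70.36.120.0: no
  /0 0.0.0.0: MATCH
Selected: next-hop 189.12.254.117 via eth1 (matched /10)


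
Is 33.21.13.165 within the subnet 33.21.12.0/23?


Subnet network: 33.21.12.0
Test IP AND mask: 33.21.12.0
Yes, 33.21.13.165 is in 33.21.12.0/23


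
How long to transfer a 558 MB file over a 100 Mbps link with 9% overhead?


Effective throughput = 100 * (1 - 9/100) = 91 Mbps
File size in Mb = 558 * 8 = 4464 Mb
Time = 4464 / 91
Time = 49.0549 seconds


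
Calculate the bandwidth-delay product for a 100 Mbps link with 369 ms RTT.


BDP = bandwidth * RTT
= 100 Mbps * 369 ms
= 100 * 1e6 * 369 / 1000 bits
= 36900000 bits
= 4612500 bytes
= 4504.3945 KB
BDP = 36900000 bits (4612500 bytes)


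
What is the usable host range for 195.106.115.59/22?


Network: 195.106.112.0
Broadcast: 195.106.115.255
First usable = network + 1
Last usable = broadcast - 1
Range: 195.106.112.1 to 195.106.115.254


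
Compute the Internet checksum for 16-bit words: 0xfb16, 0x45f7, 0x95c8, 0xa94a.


Sum all words (with carry folding):
+ 0xfb16 = 0xfb16
+ 0x45f7 = 0x410e
+ 0x95c8 = 0xd6d6
+ 0xa94a = 0x8021
One's complement: ~0x8021
Checksum = 0x7fde


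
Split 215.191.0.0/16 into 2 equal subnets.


New prefix = 16 + 1 = 17
Each subnet has 32768 addresses
  215.191.0.0/17
  215.191.128.0/17
Subnets: 215.191.0.0/17, 215.191.128.0/17


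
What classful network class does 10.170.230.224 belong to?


First octet: 10
Binary: 00001010
0xxxxxxx -> Class A (1-126)
Class A, default mask 255.0.0.0 (/8)


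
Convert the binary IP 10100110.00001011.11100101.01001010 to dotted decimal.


10100110 = 166
00001011 = 11
11100101 = 229
01001010 = 74
IP: 166.11.229.74


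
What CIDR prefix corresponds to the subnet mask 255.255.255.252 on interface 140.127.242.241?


Binary: 11111111.11111111.11111111.11111100
Count leading 1s
Prefix: /30


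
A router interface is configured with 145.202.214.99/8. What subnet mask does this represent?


/8 means 8 network bits, 24 host bits
Binary: 11111111000000000000000000000000
Mask: 255.0.0.0


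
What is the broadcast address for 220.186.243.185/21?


Network: 220.186.240.0/21
Host bits = 11
Set all host bits to 1:
Broadcast: 220.186.247.255


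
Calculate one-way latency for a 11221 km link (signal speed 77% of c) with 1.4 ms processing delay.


Speed = 0.77 * 3e5 km/s = 231000 km/s
Propagation delay = 11221 / 231000 = 0.0486 s = 48.5758 ms
Processing delay = 1.4 ms
Total one-way latency = 49.9758 ms


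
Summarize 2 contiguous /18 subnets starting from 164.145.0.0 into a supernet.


Original prefix: /18
Number of subnets: 2 = 2^1
New prefix = 18 - 1 = 17
Supernet: 164.145.0.0/17


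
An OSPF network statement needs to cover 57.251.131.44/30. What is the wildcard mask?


Subnet mask: 255.255.255.252
Wildcard = 255.255.255.255 - subnet mask
255 - 255 = 0
255 - 255 = 0
255 - 255 = 0
255 - 252 = 3
Wildcard: 0.0.0.3


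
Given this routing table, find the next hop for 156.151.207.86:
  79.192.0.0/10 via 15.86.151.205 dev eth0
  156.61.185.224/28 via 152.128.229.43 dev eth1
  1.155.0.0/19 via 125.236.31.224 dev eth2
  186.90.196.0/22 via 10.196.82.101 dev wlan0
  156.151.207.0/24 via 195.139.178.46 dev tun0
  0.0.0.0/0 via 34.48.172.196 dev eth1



Longest prefix match for 156.151.207.86:
  /10 79.192.0.0: no
  /28 156.61.185.224: no
  /19 1.155.0.0: no
  /22 186.90.196.0: no
  /24 156.151.207.0: MATCH
  /0 0.0.0.0: MATCH
Selected: next-hop 195.139.178.46 via tun0 (matched /24)


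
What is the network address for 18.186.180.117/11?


IP:   00010010.10111010.10110100.01110101
Mask: 11111111.11100000.00000000.00000000
AND operation:
Net:  00010010.10100000.00000000.00000000
Network: 18.160.0.0/11


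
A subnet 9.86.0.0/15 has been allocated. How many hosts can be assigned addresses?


Host bits = 32 - 15 = 17
Total addresses = 2^17 = 131072
Usable = total - 2 (network and broadcast)
Usable hosts: 131070


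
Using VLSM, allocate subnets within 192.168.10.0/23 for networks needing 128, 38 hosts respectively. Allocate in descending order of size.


128 hosts -> /24 (254 usable): 192.168.10.0/24
38 hosts -> /26 (62 usable): 192.168.11.0/26
Allocation: 192.168.10.0/24 (128 hosts, 254 usable); 192.168.11.0/26 (38 hosts, 62 usable)


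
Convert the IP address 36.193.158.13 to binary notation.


36 = 00100100
193 = 11000001
158 = 10011110
13 = 00001101
Binary: 00100100.11000001.10011110.00001101


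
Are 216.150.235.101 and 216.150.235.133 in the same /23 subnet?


Mask: 255.255.254.0
216.150.235.101 AND mask = 216.150.234.0
216.150.235.133 AND mask = 216.150.234.0
Yes, same subnet (216.150.234.0)


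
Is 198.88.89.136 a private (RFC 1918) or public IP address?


RFC 1918 private ranges:
  10.0.0.0/8 (10.0.0.0 - 10.255.255.255)
  172.16.0.0/12 (172.16.0.0 - 172.31.255.255)
  192.168.0.0/16 (192.168.0.0 - 192.168.255.255)
Public (not in any RFC 1918 range)


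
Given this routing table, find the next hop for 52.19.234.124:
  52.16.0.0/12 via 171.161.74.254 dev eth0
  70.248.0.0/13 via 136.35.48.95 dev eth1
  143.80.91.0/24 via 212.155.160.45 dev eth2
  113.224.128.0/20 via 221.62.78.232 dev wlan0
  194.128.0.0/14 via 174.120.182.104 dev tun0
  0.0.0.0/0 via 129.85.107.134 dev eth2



Longest prefix match for 52.19.234.124:
  /12 52.16.0.0: MATCH
  /13 70.248.0.0: no
  /24 143.80.91.0: no
  /20 113.224.128.0: no
  /14 194.128.0.0: no
  /0 0.0.0.0: MATCH
Selected: next-hop 171.161.74.254 via eth0 (matched /12)


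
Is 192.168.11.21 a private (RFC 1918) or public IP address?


RFC 1918 private ranges:
  10.0.0.0/8 (10.0.0.0 - 10.255.255.255)
  172.16.0.0/12 (172.16.0.0 - 172.31.255.255)
  192.168.0.0/16 (192.168.0.0 - 192.168.255.255)
Private (in 192.168.0.0/16)


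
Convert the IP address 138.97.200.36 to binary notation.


138 = 10001010
97 = 01100001
200 = 11001000
36 = 00100100
Binary: 10001010.01100001.11001000.00100100


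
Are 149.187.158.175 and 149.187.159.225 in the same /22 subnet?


Mask: 255.255.252.0
149.187.158.175 AND mask = 149.187.156.0
149.187.159.225 AND mask = 149.187.156.0
Yes, same subnet (149.187.156.0)


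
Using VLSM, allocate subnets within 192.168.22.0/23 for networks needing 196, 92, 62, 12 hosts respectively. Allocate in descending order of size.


196 hosts -> /24 (254 usable): 192.168.22.0/24
92 hosts -> /25 (126 usable): 192.168.23.0/25
62 hosts -> /26 (62 usable): 192.168.23.128/26
12 hosts -> /28 (14 usable): 192.168.23.192/28
Allocation: 192.168.22.0/24 (196 hosts, 254 usable); 192.168.23.0/25 (92 hosts, 126 usable); 192.168.23.128/26 (62 hosts, 62 usable); 192.168.23.192/28 (12 hosts, 14 usable)


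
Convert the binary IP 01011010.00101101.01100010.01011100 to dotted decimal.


01011010 = 90
00101101 = 45
01100010 = 98
01011100 = 92
IP: 90.45.98.92


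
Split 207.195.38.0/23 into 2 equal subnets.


New prefix = 23 + 1 = 24
Each subnet has 256 addresses
  207.195.38.0/24
  207.195.39.0/24
Subnets: 207.195.38.0/24, 207.195.39.0/24


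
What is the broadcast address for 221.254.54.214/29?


Network: 221.254.54.208/29
Host bits = 3
Set all host bits to 1:
Broadcast: 221.254.54.215


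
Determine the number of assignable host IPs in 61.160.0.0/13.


Host bits = 32 - 13 = 19
Total addresses = 2^19 = 524288
Usable = total - 2 (network and broadcast)
Usable hosts: 524286


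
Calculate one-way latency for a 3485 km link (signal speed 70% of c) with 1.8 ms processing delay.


Speed = 0.7 * 3e5 km/s = 210000 km/s
Propagation delay = 3485 / 210000 = 0.0166 s = 16.5952 ms
Processing delay = 1.8 ms
Total one-way latency = 18.3952 ms


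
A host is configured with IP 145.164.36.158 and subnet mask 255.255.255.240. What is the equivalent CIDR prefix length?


Binary: 11111111.11111111.11111111.11110000
Count leading 1s
Prefix: /28


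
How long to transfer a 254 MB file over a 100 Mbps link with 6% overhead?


Effective throughput = 100 * (1 - 6/100) = 94 Mbps
File size in Mb = 254 * 8 = 2032 Mb
Time = 2032 / 94
Time = 21.617 seconds


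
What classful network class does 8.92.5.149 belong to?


First octet: 8
Binary: 00001000
0xxxxxxx -> Class A (1-126)
Class A, default mask 255.0.0.0 (/8)


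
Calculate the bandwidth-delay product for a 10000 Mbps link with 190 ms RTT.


BDP = bandwidth * RTT
= 10000 Mbps * 190 ms
= 10000 * 1e6 * 190 / 1000 bits
= 1900000000 bits
= 237500000 bytes
= 231933.5938 KB
BDP = 1900000000 bits (237500000 bytes)


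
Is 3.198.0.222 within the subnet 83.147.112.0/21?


Subnet network: 83.147.112.0
Test IP AND mask: 3.198.0.0
No, 3.198.0.222 is not in 83.147.112.0/21


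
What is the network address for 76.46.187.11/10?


IP:   01001100.00101110.10111011.00001011
Mask: 11111111.11000000.00000000.00000000
AND operation:
Net:  01001100.00000000.00000000.00000000
Network: 76.0.0.0/10


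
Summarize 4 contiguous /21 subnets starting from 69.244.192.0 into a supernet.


Original prefix: /21
Number of subnets: 4 = 2^2
New prefix = 21 - 2 = 19
Supernet: 69.244.192.0/19


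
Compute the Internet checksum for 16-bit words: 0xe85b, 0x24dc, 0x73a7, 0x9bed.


Sum all words (with carry folding):
+ 0xe85b = 0xe85b
+ 0x24dc = 0x0d38
+ 0x73a7 = 0x80df
+ 0x9bed = 0x1ccd
One's complement: ~0x1ccd
Checksum = 0xe332


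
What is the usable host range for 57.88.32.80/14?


Network: 57.88.0.0
Broadcast: 57.91.255.255
First usable = network + 1
Last usable = broadcast - 1
Range: 57.88.0.1 to 57.91.255.254


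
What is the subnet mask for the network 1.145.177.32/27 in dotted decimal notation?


/27 means 27 network bits, 5 host bits
Binary: 11111111111111111111111111100000
Mask: 255.255.255.224


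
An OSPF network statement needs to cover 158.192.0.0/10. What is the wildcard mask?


Subnet mask: 255.192.0.0
Wildcard = 255.255.255.255 - subnet mask
255 - 255 = 0
255 - 192 = 63
255 - 0 = 255
255 - 0 = 255
Wildcard: 0.63.255.255


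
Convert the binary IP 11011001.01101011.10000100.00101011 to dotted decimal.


11011001 = 217
01101011 = 107
10000100 = 132
00101011 = 43
IP: 217.107.132.43


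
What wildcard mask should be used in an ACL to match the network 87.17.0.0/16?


Subnet mask: 255.255.0.0
Wildcard = 255.255.255.255 - subnet mask
255 - 255 = 0
255 - 255 = 0
255 - 0 = 255
255 - 0 = 255
Wildcard: 0.0.255.255


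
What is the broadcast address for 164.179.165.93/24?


Network: 164.179.165.0/24
Host bits = 8
Set all host bits to 1:
Broadcast: 164.179.165.255


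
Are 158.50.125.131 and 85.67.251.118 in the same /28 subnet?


Mask: 255.255.255.240
158.50.125.131 AND mask = 158.50.125.128
85.67.251.118 AND mask = 85.67.251.112
No, different subnets (158.50.125.128 vs 85.67.251.112)


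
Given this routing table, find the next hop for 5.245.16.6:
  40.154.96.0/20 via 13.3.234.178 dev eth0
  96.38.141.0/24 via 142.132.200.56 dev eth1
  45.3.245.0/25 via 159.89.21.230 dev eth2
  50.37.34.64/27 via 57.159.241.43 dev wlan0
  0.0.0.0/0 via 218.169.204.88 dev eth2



Longest prefix match for 5.245.16.6:
  /20 40.154.96.0: no
  /24 96.38.141.0: no
  /25 45.3.245.0: no
  /27 50.37.34.64: no
  /0 0.0.0.0: MATCH
Selected: next-hop 218.169.204.88 via eth2 (matched /0)


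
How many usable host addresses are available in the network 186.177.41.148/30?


Host bits = 32 - 30 = 2
Total addresses = 2^2 = 4
Usable = total - 2 (network and broadcast)
Usable hosts: 2


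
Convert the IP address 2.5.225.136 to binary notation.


2 = 00000010
5 = 00000101
225 = 11100001
136 = 10001000
Binary: 00000010.00000101.11100001.10001000


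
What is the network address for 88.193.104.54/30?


IP:   01011000.11000001.01101000.00110110
Mask: 11111111.11111111.11111111.11111100
AND operation:
Net:  01011000.11000001.01101000.00110100
Network: 88.193.104.52/30
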